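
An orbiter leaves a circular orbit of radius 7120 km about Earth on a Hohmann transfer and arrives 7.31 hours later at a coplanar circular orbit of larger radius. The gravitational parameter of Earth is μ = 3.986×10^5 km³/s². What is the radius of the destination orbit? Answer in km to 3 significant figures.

Transfer time t = 7.31 hours = 26316 s, and t = π√(a_t³/μ).
So a_t = (μ t²/π²)^(1/3) = (3.986×10^5 × (26316)² / π²)^(1/3) = 30355 km.
Since a_t = (r₁ + r₂)/2, r₂ = 2a_t − r₁ = 2×30355 − 7120 = 53590 km.

r₂ = 53600 km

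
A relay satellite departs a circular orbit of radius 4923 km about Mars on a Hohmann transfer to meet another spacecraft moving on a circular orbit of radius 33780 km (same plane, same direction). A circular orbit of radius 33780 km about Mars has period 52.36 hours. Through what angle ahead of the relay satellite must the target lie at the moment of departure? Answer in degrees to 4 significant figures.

φ = 102.0°

From Kepler's third law T² = 4π²r³/μ at r = 33780 km, T = 52.36 hours = 52.36 × 3600 s = 1.88496×10^5 s: μ = 4π²r³/T² = 42828.7 km³/s².
The Hohmann ellipse has a_t = (r₁ + r₂)/2 = 19351.5 km.
The half-period of the transfer ellipse is t = π√(a_t³/μ) = 40865.29 s.
The target's mean motion on its circular orbit is ω₂ = √(μ/r₂³) = 3.333326×10^-5 rad/s.
Angle swept by the target during transfer: ω₂·t = 1.36217 rad = 78.047°.
The relay satellite traverses 180° on the transfer ellipse, so the target must lead by 180° − 78.047° = 102.0°.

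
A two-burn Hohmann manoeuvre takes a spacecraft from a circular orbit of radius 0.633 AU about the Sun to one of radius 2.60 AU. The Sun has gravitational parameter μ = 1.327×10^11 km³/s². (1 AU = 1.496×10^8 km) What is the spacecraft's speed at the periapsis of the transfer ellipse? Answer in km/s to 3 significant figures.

In km: r₁ = 0.633 × 1.496×10^8 = 9.46968×10^7 km; r₂ = 2.60 × 1.496×10^8 = 3.8896×10^8 km.
Semi-major axis of the transfer orbit: a_t = (9.46968×10^7 + 3.8896×10^8)/2 = 2.418284×10^8 km.
At periapsis, r = 9.46968×10^7 km.
From the vis-viva equation, v = √[μ(2/r − 1/a_t)] = 47.48 km/s.

v = 47.5 km/s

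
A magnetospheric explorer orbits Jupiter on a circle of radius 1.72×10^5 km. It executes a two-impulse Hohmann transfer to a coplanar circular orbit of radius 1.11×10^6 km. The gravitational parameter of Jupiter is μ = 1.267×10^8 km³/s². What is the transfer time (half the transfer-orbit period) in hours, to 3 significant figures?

The Hohmann ellipse has a_t = (r₁ + r₂)/2 = 6.410×10^5 km.
Transfer time t = π√(a_t³/μ) = π√((6.410×10^5)³ / 1.267×10^8) = 1.432×10^5 s.
Converting: 1.432×10^5 s ÷ 3600 s/hour = 39.8 hours.

t = 39.8 hours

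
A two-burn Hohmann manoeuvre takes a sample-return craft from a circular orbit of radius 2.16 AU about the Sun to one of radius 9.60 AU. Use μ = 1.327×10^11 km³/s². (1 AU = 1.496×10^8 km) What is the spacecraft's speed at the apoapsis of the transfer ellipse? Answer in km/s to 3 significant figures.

In km: r₁ = 2.16 × 1.496×10^8 = 3.23136×10^8 km; r₂ = 9.60 × 1.496×10^8 = 1.43616×10^9 km.
Transfer-ellipse semi-major axis a_t = (r₁ + r₂)/2 = (3.23136×10^8 + 1.43616×10^9)/2 = 8.79648×10^8 km.
The apoapsis of the transfer ellipse is at r = 1.43616×10^9 km.
Applying v² = μ(2/r − 1/a_t): v = 5.826 km/s.

v = 5.83 km/s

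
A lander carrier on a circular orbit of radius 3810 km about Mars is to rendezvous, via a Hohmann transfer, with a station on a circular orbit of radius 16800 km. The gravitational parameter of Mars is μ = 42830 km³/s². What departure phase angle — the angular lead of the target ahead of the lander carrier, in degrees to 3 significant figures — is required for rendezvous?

φ = 93.5°

Transfer-ellipse semi-major axis a_t = (r₁ + r₂)/2 = (3810 + 16800)/2 = 10305 km.
Transfer time t = π√(a_t³/μ) = 15880 s.
The target's mean motion on its circular orbit is ω₂ = √(μ/r₂³) = 9.504×10^-5 rad/s.
Angle swept by the target during transfer: ω₂·t = 1.5092 rad = 86.47°.
The lander carrier traverses 180° on the transfer ellipse, so the target must lead by 180° − 86.47° = 93.5°.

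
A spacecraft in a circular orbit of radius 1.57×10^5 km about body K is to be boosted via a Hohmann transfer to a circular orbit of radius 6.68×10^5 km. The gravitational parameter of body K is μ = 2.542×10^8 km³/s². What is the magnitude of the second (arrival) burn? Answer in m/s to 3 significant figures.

Δv₂ = 7470 m/s

Semi-major axis of the transfer orbit: a_t = (1.570×10^5 + 6.680×10^5)/2 = 4.125×10^5 km.
Circular speed at r = 6.680×10^5 km: v_c = √(μ/r) = 19.5074 km/s.
Vis-viva on the transfer ellipse at r = 6.680×10^5 km gives v_t = √[μ(2/r − 1/a_t)] = 12.0348 km/s.
Δv₂ = |v_t − v_c| = |12.0348 − 19.5074| = 7.473 km/s.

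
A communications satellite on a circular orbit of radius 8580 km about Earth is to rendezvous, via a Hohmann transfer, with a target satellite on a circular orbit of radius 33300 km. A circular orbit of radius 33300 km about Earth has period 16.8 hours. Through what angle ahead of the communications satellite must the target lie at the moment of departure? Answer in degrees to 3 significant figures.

φ = 90.2°

From Kepler's third law T² = 4π²r³/μ at r = 33300 km, T = 16.8 hours = 16.8 × 3600 s = 60480 s: μ = 4π²r³/T² = 3.98537×10^5 km³/s².
Transfer-ellipse semi-major axis a_t = (r₁ + r₂)/2 = (8580 + 33300)/2 = 20940 km.
The half-period of the transfer ellipse is t = π√(a_t³/μ) = 15079 s.
Target angular speed ω₂ = √(μ/r₂³) = 1.0389×10^-4 rad/s.
Angle swept by the target during transfer: ω₂·t = 1.5666 rad = 89.76°.
The communications satellite traverses 180° on the transfer ellipse, so the target must lead by 180° − 89.76° = 90.2°.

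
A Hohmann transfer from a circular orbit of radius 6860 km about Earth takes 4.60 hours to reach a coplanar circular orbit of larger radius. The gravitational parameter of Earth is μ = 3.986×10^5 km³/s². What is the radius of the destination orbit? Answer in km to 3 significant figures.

r₂ = 37700 km

Transfer time t = 4.60 hours = 16560 s, and t = π√(a_t³/μ).
So a_t = (μ t²/π²)^(1/3) = (3.986×10^5 × (16560)² / π²)^(1/3) = 22290 km.
Since a_t = (r₁ + r₂)/2, r₂ = 2a_t − r₁ = 2×22290 − 6860 = 37720 km.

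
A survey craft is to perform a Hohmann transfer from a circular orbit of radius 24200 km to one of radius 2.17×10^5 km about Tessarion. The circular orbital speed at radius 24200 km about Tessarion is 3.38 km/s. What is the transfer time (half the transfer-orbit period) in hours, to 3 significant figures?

From the circular-orbit relation v² = μ/r at r = 24200 km: μ = v²r = (3.38)² × 24200 = 2.76470×10^5 km³/s².
Transfer-ellipse semi-major axis a_t = (r₁ + r₂)/2 = (24200 + 2.170×10^5)/2 = 1.206×10^5 km.
Half the transfer-orbit period gives t = π√(a_t³/μ) = 2.502×10^5 s.
Converting: 2.502×10^5 s ÷ 3600 s/hour = 69.5 hours.

t = 69.5 hours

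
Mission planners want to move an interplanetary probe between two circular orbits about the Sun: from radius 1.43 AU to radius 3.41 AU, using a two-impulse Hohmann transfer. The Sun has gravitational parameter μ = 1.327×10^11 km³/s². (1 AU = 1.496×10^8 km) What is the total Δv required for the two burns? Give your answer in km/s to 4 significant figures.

In km: r₁ = 1.43 × 1.496×10^8 = 2.13928×10^8 km; r₂ = 3.41 × 1.496×10^8 = 5.10136×10^8 km.
The Hohmann ellipse has a_t = (r₁ + r₂)/2 = 3.62032×10^8 km.
At r₁ the circular-orbit speed is v₁ = √(μ/r₁) = 24.906 km/s.
On the transfer ellipse at r₁, vis-viva gives v_p = √[μ(2/r₁ − 1/a_t)] = 29.565 km/s.
First burn Δv₁ = |v_p − v₁| = 4.659 km/s.
Circular speed at r₂: v₂ = √(μ/r₂) = 16.13 km/s.
Transfer-orbit speed at r₂: v_a = √[μ(2/r₂ − 1/a_t)] = 12.40 km/s.
Second burn Δv₂ = |v₂ − v_a| = 3.730 km/s.
Total Δv = Δv₁ + Δv₂ = 8.389 km/s.

Δv = 8.389 km/s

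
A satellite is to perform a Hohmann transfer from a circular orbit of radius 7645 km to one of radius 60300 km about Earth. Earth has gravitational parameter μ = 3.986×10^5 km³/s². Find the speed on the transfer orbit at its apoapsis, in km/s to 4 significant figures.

v = 1.220 km/s

Semi-major axis of the transfer orbit: a_t = (7645 + 60300)/2 = 33972.5 km.
The apoapsis of the transfer ellipse is at r = 60300 km.
Vis-viva: v = √[μ(2/r − 1/a_t)] = √[3.986×10^5 × (2/60300 − 1/33972.5)] = 1.220 km/s.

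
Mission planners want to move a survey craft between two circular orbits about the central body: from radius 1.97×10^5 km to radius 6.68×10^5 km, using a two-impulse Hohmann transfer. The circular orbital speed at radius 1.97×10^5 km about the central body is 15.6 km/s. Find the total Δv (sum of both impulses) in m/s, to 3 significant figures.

From the circular-orbit relation v² = μ/r at r = 1.97×10^5 km: μ = v²r = (15.6)² × 1.97×10^5 = 4.79419×10^7 km³/s².
Semi-major axis of the transfer orbit: a_t = (1.970×10^5 + 6.680×10^5)/2 = 4.325×10^5 km.
At r₁ the circular-orbit speed is v₁ = √(μ/r₁) = 15.60000 km/s.
On the transfer ellipse at r₁, vis-viva gives v_p = √[μ(2/r₁ − 1/a_t)] = 19.38741 km/s.
First burn Δv₁ = |v_p − v₁| = 3.78741 km/s.
At r₂, v₂ = √(μ/r₂) = 8.4716788 km/s.
Transfer-orbit speed at r₂: v_a = √[μ(2/r₂ − 1/a_t)] = 5.7175443 km/s.
Second burn Δv₂ = |v₂ − v_a| = 2.75413 km/s.
Total Δv = Δv₁ + Δv₂ = 6.542 km/s.

Δv = 6540 m/s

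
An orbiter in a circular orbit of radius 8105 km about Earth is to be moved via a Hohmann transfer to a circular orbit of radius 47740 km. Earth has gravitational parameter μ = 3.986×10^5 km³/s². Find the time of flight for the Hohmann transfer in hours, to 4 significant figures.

t = 6.449 hours

Transfer-ellipse semi-major axis a_t = (r₁ + r₂)/2 = (8105 + 47740)/2 = 27922.5 km.
By Kepler's third law the transfer-orbit period is T = 2π√(a_t³/μ), so t = T/2 = 23217 s.
Converting: 23217 s ÷ 3600 s/hour = 6.449 hours.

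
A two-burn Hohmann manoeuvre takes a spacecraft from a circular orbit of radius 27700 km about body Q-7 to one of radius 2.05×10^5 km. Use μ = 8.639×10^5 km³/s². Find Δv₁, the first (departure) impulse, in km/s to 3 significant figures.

Semi-major axis of the transfer orbit: a_t = (27700 + 2.050×10^5)/2 = 1.1635×10^5 km.
Circular speed at r = 27700 km: v_c = √(μ/r) = 5.585 km/s.
Vis-viva on the transfer ellipse at r = 27700 km gives v_t = √[μ(2/r − 1/a_t)] = 7.413 km/s.
Δv₁ = |v_t − v_c| = |7.413 − 5.585| = 1.828 km/s.

Δv₁ = 1.83 km/s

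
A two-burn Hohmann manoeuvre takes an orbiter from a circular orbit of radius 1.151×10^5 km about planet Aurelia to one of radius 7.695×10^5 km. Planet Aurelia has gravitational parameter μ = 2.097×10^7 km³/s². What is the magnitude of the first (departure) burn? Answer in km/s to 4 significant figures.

Δv₁ = 4.306 km/s

Semi-major axis of the transfer orbit: a_t = (1.151×10^5 + 7.695×10^5)/2 = 4.423×10^5 km.
Circular speed at r = 1.151×10^5 km: v_c = √(μ/r) = 13.498 km/s.
Transfer-orbit speed at the same r (vis-viva, a = a_t): v_t = √[μ(2/r − 1/a_t)] = 17.804 km/s.
Δv₁ = |v_t − v_c| = |17.804 − 13.498| = 4.306 km/s.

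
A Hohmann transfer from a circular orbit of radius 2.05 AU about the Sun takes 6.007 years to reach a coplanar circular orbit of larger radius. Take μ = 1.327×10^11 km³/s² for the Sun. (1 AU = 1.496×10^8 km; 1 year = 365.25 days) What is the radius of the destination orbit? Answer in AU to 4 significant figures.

In km: r₁ = 2.05 × 1.496×10^8 = 3.0668×10^8 km.
Transfer time t = 6.007 years × 365.25 × 86400 s = 1.895665032×10^8 s, and t = π√(a_t³/μ).
So a_t = (μ t²/π²)^(1/3) = (1.327×10^11 × (1.895665032×10^8)² / π²)^(1/3) = 7.8469×10^8 km.
Since a_t = (r₁ + r₂)/2, r₂ = 2a_t − r₁ = 2×7.8469×10^8 − 3.0668×10^8 = 1.2627×10^9 km.
In AU: r₂ = 1.2627×10^9 / 1.496×10^8 = 8.441 AU.

r₂ = 8.441 AU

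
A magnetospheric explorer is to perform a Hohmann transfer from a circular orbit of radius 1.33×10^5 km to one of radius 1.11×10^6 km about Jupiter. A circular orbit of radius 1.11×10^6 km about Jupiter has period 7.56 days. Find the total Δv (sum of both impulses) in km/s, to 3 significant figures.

From Kepler's third law T² = 4π²r³/μ at r = 1.11×10^6 km, T = 7.56 days = 7.56 × 86400 s = 6.53184×10^5 s: μ = 4π²r³/T² = 1.26549×10^8 km³/s².
The Hohmann ellipse has a_t = (r₁ + r₂)/2 = 6.215×10^5 km.
Circular speed at r₁: v₁ = √(μ/r₁) = √(1.26549×10^8/1.330×10^5) = 30.846 km/s.
On the transfer ellipse at r₁, vis-viva gives v_p = √[μ(2/r₁ − 1/a_t)] = 41.223 km/s.
First burn Δv₁ = |v_p − v₁| = 10.38 km/s.
At r₂, v₂ = √(μ/r₂) = 10.677 km/s.
Transfer-orbit speed at r₂: v_a = √[μ(2/r₂ − 1/a_t)] = 4.9394 km/s.
Second burn Δv₂ = |v₂ − v_a| = 5.738 km/s.
Total Δv = Δv₁ + Δv₂ = 16.12 km/s.

Δv = 16.1 km/s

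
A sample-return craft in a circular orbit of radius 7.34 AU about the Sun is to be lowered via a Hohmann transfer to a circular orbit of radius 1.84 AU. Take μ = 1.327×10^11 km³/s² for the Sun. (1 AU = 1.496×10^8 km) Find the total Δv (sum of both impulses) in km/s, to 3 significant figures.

In km: r₁ = 7.34 × 1.496×10^8 = 1.098064×10^9 km; r₂ = 1.84 × 1.496×10^8 = 2.75264×10^8 km.
Semi-major axis of the transfer orbit: a_t = (1.098064×10^9 + 2.75264×10^8)/2 = 6.86664×10^8 km.
At r₁ the circular-orbit speed is v₁ = √(μ/r₁) = 10.993 km/s.
On the transfer ellipse at r₁, v² = μ(2/r − 1/a) gives v_a = √[μ(2/r₁ − 1/a_t)] = 6.9602 km/s.
First burn Δv₁ = |v_a − v₁| = 4.033 km/s.
At r₂, v₂ = √(μ/r₂) = 21.956 km/s.
Transfer-orbit speed at r₂: v_p = √[μ(2/r₂ − 1/a_t)] = 27.765 km/s.
Second burn Δv₂ = |v₂ − v_p| = 5.809 km/s.
Total Δv = Δv₁ + Δv₂ = 9.842 km/s.

Δv = 9.84 km/s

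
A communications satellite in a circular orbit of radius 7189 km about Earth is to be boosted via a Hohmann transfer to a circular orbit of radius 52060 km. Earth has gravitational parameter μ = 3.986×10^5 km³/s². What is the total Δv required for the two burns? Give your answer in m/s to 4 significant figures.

Δv = 3829 m/s

Semi-major axis of the transfer orbit: a_t = (7189 + 52060)/2 = 29624.5 km.
Circular speed at r₁: v₁ = √(μ/r₁) = √(3.986×10^5/7189) = 7.446 km/s.
On the transfer ellipse at r₁, vis-viva gives v_p = √[μ(2/r₁ − 1/a_t)] = 9.871 km/s.
First burn Δv₁ = |v_p − v₁| = 2.425 km/s.
Circular speed at r₂: v₂ = √(μ/r₂) = 2.767 km/s.
Transfer-orbit speed at r₂: v_a = √[μ(2/r₂ − 1/a_t)] = 1.363 km/s.
Second burn Δv₂ = |v₂ − v_a| = 1.404 km/s.
Δv = Δv₁ + Δv₂ = 2.425 + 1.404 = 3.829 km/s.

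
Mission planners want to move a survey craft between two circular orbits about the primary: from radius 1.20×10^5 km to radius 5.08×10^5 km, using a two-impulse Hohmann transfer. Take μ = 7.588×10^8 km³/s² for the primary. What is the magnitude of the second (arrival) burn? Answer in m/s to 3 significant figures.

Transfer-ellipse semi-major axis a_t = (r₁ + r₂)/2 = (1.200×10^5 + 5.080×10^5)/2 = 3.140×10^5 km.
On the circular orbit at r = 5.080×10^5 km, v_c = √(μ/r) = 38.65 km/s.
Vis-viva on the transfer ellipse at r = 5.080×10^5 km gives v_t = √[μ(2/r − 1/a_t)] = 23.89 km/s.
Δv₂ = |v_t − v_c| = |23.89 − 38.65| = 14.76 km/s.

Δv₂ = 14800 m/s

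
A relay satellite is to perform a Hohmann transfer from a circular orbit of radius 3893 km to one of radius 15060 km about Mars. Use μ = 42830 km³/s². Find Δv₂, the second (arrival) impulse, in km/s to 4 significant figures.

The Hohmann ellipse has a_t = (r₁ + r₂)/2 = 9476.5 km.
Circular speed at r = 15060 km: v_c = √(μ/r) = 1.6864 km/s.
Transfer-orbit speed at the same r (vis-viva, a = a_t): v_t = √[μ(2/r − 1/a_t)] = 1.0809 km/s.
Δv₂ = |v_t − v_c| = |1.0809 − 1.6864| = 0.6055 km/s.

Δv₂ = 0.6055 km/s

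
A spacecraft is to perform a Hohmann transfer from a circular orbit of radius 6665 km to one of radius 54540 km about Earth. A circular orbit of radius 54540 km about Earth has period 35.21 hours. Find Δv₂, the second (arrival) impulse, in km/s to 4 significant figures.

From Kepler's third law T² = 4π²r³/μ at r = 54540 km, T = 35.21 hours = 35.21 × 3600 s = 1.26756×10^5 s: μ = 4π²r³/T² = 3.98628×10^5 km³/s².
The Hohmann ellipse has a_t = (r₁ + r₂)/2 = 30602.5 km.
On the circular orbit at r = 54540 km, v_c = √(μ/r) = 2.704 km/s.
Vis-viva on the transfer ellipse at r = 54540 km gives v_t = √[μ(2/r − 1/a_t)] = 1.262 km/s.
Δv₂ = |v_t − v_c| = |1.262 − 2.704| = 1.442 km/s.

Δv₂ = 1.442 km/s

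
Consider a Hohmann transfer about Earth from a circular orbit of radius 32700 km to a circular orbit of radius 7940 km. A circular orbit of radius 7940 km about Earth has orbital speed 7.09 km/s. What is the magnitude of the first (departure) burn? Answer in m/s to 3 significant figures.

Δv₁ = 1310 m/s

From the circular-orbit relation v² = μ/r at r = 7940 km: μ = v²r = (7.09)² × 7940 = 3.99129×10^5 km³/s².
The Hohmann ellipse has a_t = (r₁ + r₂)/2 = 20320 km.
On the circular orbit at r = 32700 km, v_c = √(μ/r) = 3.494 km/s.
Vis-viva on the transfer ellipse at r = 32700 km gives v_t = √[μ(2/r − 1/a_t)] = 2.184 km/s.
Δv₁ = |v_t − v_c| = |2.184 − 3.494| = 1.310 km/s.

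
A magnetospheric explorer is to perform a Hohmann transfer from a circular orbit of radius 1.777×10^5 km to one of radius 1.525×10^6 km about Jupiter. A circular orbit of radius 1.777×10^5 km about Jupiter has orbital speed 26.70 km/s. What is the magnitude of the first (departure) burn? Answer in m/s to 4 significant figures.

From the circular-orbit relation v² = μ/r at r = 1.777×10^5 km: μ = v²r = (26.70)² × 1.777×10^5 = 1.26681×10^8 km³/s².
Transfer-ellipse semi-major axis a_t = (r₁ + r₂)/2 = (1.777×10^5 + 1.525×10^6)/2 = 8.5135×10^5 km.
Circular speed at r = 1.777×10^5 km: v_c = √(μ/r) = 26.700 km/s.
Transfer-orbit speed at the same r (vis-viva, a = a_t): v_t = √[μ(2/r − 1/a_t)] = 35.735 km/s.
Δv₁ = |v_t − v_c| = |35.735 − 26.700| = 9.035 km/s.

Δv₁ = 9035 m/s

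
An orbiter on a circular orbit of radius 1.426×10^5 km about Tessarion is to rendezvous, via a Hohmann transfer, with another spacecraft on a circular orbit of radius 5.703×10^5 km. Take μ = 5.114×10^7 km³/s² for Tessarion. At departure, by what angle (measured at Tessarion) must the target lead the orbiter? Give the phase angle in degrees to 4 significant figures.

Transfer-ellipse semi-major axis a_t = (r₁ + r₂)/2 = (1.426×10^5 + 5.703×10^5)/2 = 3.5645×10^5 km.
Transfer time t = π√(a_t³/μ) = 93490.5 s.
Target angular speed ω₂ = √(μ/r₂³) = 1.66045×10^-5 rad/s.
Angle swept by the target during transfer: ω₂·t = 1.55236 rad = 88.94°.
Arrival is 180° from departure on the ellipse, so φ = 180° − 88.94° = 91.06°.

φ = 91.06°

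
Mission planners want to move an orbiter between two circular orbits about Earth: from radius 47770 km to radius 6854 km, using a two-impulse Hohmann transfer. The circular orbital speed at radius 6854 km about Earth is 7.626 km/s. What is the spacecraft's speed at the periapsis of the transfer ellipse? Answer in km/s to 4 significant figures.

v = 10.09 km/s

From the circular-orbit relation v² = μ/r at r = 6854 km: μ = v²r = (7.626)² × 6854 = 3.98600×10^5 km³/s².
Semi-major axis of the transfer orbit: a_t = (47770 + 6854)/2 = 27312 km.
The periapsis of the transfer ellipse is at r = 6854 km.
From the vis-viva equation, v = √[μ(2/r − 1/a_t)] = 10.09 km/s.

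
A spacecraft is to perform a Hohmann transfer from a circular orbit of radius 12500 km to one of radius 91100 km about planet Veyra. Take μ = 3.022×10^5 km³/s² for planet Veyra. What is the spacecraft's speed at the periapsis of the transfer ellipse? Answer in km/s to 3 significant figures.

Transfer-ellipse semi-major axis a_t = (r₁ + r₂)/2 = (12500 + 91100)/2 = 51800 km.
The periapsis of the transfer ellipse is at r = 12500 km.
Applying v² = μ(2/r − 1/a_t): v = 6.521 km/s.

v = 6.52 km/s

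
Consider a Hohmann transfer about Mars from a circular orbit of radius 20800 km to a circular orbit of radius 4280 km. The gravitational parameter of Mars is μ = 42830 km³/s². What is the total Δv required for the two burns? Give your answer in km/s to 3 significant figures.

Δv = 1.51 km/s

Transfer-ellipse semi-major axis a_t = (r₁ + r₂)/2 = (20800 + 4280)/2 = 12540 km.
At r₁ the circular-orbit speed is v₁ = √(μ/r₁) = 1.43497 km/s.
On the transfer ellipse at r₁, v² = μ(2/r − 1/a) gives v_a = √[μ(2/r₁ − 1/a_t)] = 0.838331 km/s.
First burn Δv₁ = |v_a − v₁| = 0.5966 km/s.
Circular speed at r₂: v₂ = √(μ/r₂) = 3.1634 km/s.
Transfer-orbit speed at r₂: v_p = √[μ(2/r₂ − 1/a_t)] = 4.0741 km/s.
Second burn Δv₂ = |v₂ − v_p| = 0.9107 km/s.
Total Δv = Δv₁ + Δv₂ = 1.507 km/s.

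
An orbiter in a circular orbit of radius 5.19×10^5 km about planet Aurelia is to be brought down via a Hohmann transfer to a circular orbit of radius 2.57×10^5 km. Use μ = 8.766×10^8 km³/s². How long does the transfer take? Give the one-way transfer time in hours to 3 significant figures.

Transfer-ellipse semi-major axis a_t = (r₁ + r₂)/2 = (5.190×10^5 + 2.570×10^5)/2 = 3.880×10^5 km.
Transfer time t = π√(a_t³/μ) = π√((3.880×10^5)³ / 8.766×10^8) = 25640 s.
Converting: 25640 s ÷ 3600 s/hour = 7.12 hours.

t = 7.12 hours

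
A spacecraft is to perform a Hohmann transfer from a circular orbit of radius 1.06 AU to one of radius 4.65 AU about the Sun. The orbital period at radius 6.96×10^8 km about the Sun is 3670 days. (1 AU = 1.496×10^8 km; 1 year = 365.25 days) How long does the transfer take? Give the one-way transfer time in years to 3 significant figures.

From Kepler's third law T² = 4π²r³/μ at r = 6.96×10^8 km, T = 3670 days = 3670 × 86400 s = 3.17088×10^8 s: μ = 4π²r³/T² = 1.32382×10^11 km³/s².
In km: r₁ = 1.06 × 1.496×10^8 = 1.58576×10^8 km; r₂ = 4.65 × 1.496×10^8 = 6.9564×10^8 km.
Transfer-ellipse semi-major axis a_t = (r₁ + r₂)/2 = (1.58576×10^8 + 6.9564×10^8)/2 = 4.27108×10^8 km.
By Kepler's third law the transfer-orbit period is T = 2π√(a_t³/μ), so t = T/2 = 7.622×10^7 s.
Converting: 7.622×10^7 s ÷ 3.15576×10^7 s/year (365.25 × 86400) = 2.42 years.

t = 2.42 years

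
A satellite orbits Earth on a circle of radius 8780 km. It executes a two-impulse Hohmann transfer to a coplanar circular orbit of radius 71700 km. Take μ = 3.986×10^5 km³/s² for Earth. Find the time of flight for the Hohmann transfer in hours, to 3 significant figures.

The Hohmann ellipse has a_t = (r₁ + r₂)/2 = 40240 km.
Half the transfer-orbit period gives t = π√(a_t³/μ) = 40170 s.
Converting: 40170 s ÷ 3600 s/hour = 11.2 hours.

t = 11.2 hours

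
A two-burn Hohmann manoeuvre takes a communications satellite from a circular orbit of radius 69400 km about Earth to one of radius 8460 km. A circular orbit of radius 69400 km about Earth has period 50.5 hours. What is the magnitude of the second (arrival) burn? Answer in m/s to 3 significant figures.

Δv₂ = 2300 m/s

From Kepler's third law T² = 4π²r³/μ at r = 69400 km, T = 50.5 hours = 50.5 × 3600 s = 1.818×10^5 s: μ = 4π²r³/T² = 3.99255×10^5 km³/s².
Transfer-ellipse semi-major axis a_t = (r₁ + r₂)/2 = (69400 + 8460)/2 = 38930 km.
On the circular orbit at r = 8460 km, v_c = √(μ/r) = 6.8697 km/s.
Transfer-orbit speed at the same r (vis-viva, a = a_t): v_t = √[μ(2/r − 1/a_t)] = 9.1723 km/s.
Δv₂ = |v_t − v_c| = |9.1723 − 6.8697| = 2.303 km/s.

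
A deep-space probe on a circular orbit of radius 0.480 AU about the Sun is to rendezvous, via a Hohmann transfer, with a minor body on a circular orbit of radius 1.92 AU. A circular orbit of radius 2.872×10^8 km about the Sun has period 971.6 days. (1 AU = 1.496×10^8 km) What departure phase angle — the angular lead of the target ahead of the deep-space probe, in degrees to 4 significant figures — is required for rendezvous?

φ = 91.06°

From Kepler's third law T² = 4π²r³/μ at r = 2.872×10^8 km, T = 971.6 days = 971.6 × 86400 s = 8.394624×10^7 s: μ = 4π²r³/T² = 1.32712×10^11 km³/s².
In km: r₁ = 0.480 × 1.496×10^8 = 7.1808×10^7 km; r₂ = 1.92 × 1.496×10^8 = 2.87232×10^8 km.
Semi-major axis of the transfer orbit: a_t = (7.1808×10^7 + 2.87232×10^8)/2 = 1.7952×10^8 km.
Transfer time t = π√(a_t³/μ) = 2.0743×10^7 s.
Target angular speed ω₂ = √(μ/r₂³) = 7.4835×10^-8 rad/s.
Angle swept by the target during transfer: ω₂·t = 1.5523 rad = 88.94°.
Arrival is 180° from departure on the ellipse, so φ = 180° − 88.94° = 91.06°.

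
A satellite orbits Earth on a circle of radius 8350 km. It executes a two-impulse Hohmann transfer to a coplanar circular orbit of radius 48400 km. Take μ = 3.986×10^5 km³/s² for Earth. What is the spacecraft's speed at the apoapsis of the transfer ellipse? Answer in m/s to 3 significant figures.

v = 1560 m/s

Semi-major axis of the transfer orbit: a_t = (8350 + 48400)/2 = 28375 km.
The apoapsis of the transfer ellipse is at r = 48400 km.
Applying v² = μ(2/r − 1/a_t): v = 1.557 km/s.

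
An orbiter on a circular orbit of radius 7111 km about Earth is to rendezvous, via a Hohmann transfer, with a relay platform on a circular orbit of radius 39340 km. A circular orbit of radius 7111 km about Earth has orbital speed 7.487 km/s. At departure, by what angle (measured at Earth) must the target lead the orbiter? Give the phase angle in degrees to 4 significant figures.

φ = 98.35°

From the circular-orbit relation v² = μ/r at r = 7111 km: μ = v²r = (7.487)² × 7111 = 3.98608×10^5 km³/s².
Transfer-ellipse semi-major axis a_t = (r₁ + r₂)/2 = (7111 + 39340)/2 = 23225.5 km.
Transfer time t = π√(a_t³/μ) = 17610 s.
Target angular speed ω₂ = √(μ/r₂³) = 8.091×10^-5 rad/s.
Angle swept by the target during transfer: ω₂·t = 1.425 rad = 81.65°.
The orbiter traverses 180° on the transfer ellipse, so the target must lead by 180° − 81.65° = 98.35°.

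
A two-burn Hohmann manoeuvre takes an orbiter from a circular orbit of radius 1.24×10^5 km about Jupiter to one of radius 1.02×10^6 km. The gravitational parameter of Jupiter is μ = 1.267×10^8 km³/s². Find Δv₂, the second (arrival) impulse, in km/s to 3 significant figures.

The Hohmann ellipse has a_t = (r₁ + r₂)/2 = 5.720×10^5 km.
On the circular orbit at r = 1.020×10^6 km, v_c = √(μ/r) = 11.145 km/s.
Vis-viva on the transfer ellipse at r = 1.020×10^6 km gives v_t = √[μ(2/r − 1/a_t)] = 5.1892 km/s.
Δv₂ = |v_t − v_c| = |5.1892 − 11.145| = 5.956 km/s.

Δv₂ = 5.96 km/s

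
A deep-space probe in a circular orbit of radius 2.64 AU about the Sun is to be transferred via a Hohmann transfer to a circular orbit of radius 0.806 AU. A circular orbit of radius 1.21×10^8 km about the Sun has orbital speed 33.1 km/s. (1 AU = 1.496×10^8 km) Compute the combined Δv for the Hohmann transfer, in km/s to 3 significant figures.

From the circular-orbit relation v² = μ/r at r = 1.21×10^8 km: μ = v²r = (33.1)² × 1.21×10^8 = 1.32569×10^11 km³/s².
In km: r₁ = 2.64 × 1.496×10^8 = 3.94944×10^8 km; r₂ = 0.806 × 1.496×10^8 = 1.205776×10^8 km.
The Hohmann ellipse has a_t = (r₁ + r₂)/2 = 2.577608×10^8 km.
At r₁ the circular-orbit speed is v₁ = √(μ/r₁) = 18.32 km/s.
Transfer-orbit speed at r₁ (vis-viva): v_a = √[μ(2/r₁ − 1/a_t)] = 12.53 km/s.
First burn Δv₁ = |v_a − v₁| = 5.790 km/s.
At r₂, v₂ = √(μ/r₂) = 33.158 km/s.
Transfer-orbit speed at r₂: v_p = √[μ(2/r₂ − 1/a_t)] = 41.044 km/s.
Second burn Δv₂ = |v₂ − v_p| = 7.886 km/s.
Total Δv = Δv₁ + Δv₂ = 13.68 km/s.

Δv = 13.7 km/s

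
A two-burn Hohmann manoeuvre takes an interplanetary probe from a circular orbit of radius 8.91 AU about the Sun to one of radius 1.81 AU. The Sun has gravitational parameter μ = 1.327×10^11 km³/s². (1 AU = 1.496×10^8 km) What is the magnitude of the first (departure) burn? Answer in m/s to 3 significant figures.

Δv₁ = 4180 m/s

In km: r₁ = 8.91 × 1.496×10^8 = 1.332936×10^9 km; r₂ = 1.81 × 1.496×10^8 = 2.70776×10^8 km.
The Hohmann ellipse has a_t = (r₁ + r₂)/2 = 8.01856×10^8 km.
Circular speed at r = 1.332936×10^9 km: v_c = √(μ/r) = 9.978 km/s.
Transfer-orbit speed at the same r (vis-viva, a = a_t): v_t = √[μ(2/r − 1/a_t)] = 5.798 km/s.
Δv₁ = |v_t − v_c| = |5.798 − 9.978| = 4.180 km/s.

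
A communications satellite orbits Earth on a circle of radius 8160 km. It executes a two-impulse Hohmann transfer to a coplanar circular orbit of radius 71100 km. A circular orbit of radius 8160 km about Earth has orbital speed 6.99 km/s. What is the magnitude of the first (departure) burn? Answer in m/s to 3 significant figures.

From the circular-orbit relation v² = μ/r at r = 8160 km: μ = v²r = (6.99)² × 8160 = 3.98698×10^5 km³/s².
The Hohmann ellipse has a_t = (r₁ + r₂)/2 = 39630 km.
On the circular orbit at r = 8160 km, v_c = √(μ/r) = 6.990 km/s.
Transfer-orbit speed at the same r (vis-viva, a = a_t): v_t = √[μ(2/r − 1/a_t)] = 9.363 km/s.
Δv₁ = |v_t − v_c| = |9.363 − 6.990| = 2.373 km/s.

Δv₁ = 2370 m/s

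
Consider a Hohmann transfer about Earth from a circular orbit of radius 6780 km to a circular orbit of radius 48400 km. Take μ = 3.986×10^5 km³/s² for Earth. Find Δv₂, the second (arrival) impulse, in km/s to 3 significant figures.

Δv₂ = 1.45 km/s

Transfer-ellipse semi-major axis a_t = (r₁ + r₂)/2 = (6780 + 48400)/2 = 27590 km.
On the circular orbit at r = 48400 km, v_c = √(μ/r) = 2.870 km/s.
Transfer-orbit speed at the same r (vis-viva, a = a_t): v_t = √[μ(2/r − 1/a_t)] = 1.423 km/s.
Δv₂ = |v_t − v_c| = |1.423 − 2.870| = 1.447 km/s.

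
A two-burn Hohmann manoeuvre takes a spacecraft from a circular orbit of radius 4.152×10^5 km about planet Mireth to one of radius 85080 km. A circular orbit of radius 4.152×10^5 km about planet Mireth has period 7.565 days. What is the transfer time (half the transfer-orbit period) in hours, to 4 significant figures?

t = 42.45 hours

From Kepler's third law T² = 4π²r³/μ at r = 4.152×10^5 km, T = 7.565 days = 7.565 × 86400 s = 6.53616×10^5 s: μ = 4π²r³/T² = 6.61434×10^6 km³/s².
Transfer-ellipse semi-major axis a_t = (r₁ + r₂)/2 = (4.152×10^5 + 85080)/2 = 2.5014×10^5 km.
By Kepler's third law the transfer-orbit period is T = 2π√(a_t³/μ), so t = T/2 = 1.5282×10^5 s.
Converting: 1.5282×10^5 s ÷ 3600 s/hour = 42.45 hours.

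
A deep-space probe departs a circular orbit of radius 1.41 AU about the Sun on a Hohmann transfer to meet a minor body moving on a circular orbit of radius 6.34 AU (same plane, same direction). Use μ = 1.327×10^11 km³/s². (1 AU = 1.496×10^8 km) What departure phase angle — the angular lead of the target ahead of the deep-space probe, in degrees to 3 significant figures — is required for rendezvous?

In km: r₁ = 1.41 × 1.496×10^8 = 2.10936×10^8 km; r₂ = 6.34 × 1.496×10^8 = 9.48464×10^8 km.
Transfer-ellipse semi-major axis a_t = (r₁ + r₂)/2 = (2.10936×10^8 + 9.48464×10^8)/2 = 5.797×10^8 km.
The half-period of the transfer ellipse is t = π√(a_t³/μ) = 1.2037×10^8 s.
Target angular speed ω₂ = √(μ/r₂³) = 1.2471×10^-8 rad/s.
Angle swept by the target during transfer: ω₂·t = 1.5011 rad = 86.01°.
Arrival is 180° from departure on the ellipse, so φ = 180° − 86.01° = 94.0°.

φ = 94.0°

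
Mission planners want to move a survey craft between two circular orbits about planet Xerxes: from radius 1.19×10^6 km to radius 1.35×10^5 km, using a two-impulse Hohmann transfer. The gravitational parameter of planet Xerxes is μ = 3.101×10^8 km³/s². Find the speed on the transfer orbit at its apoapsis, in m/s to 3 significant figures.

Transfer-ellipse semi-major axis a_t = (r₁ + r₂)/2 = (1.190×10^6 + 1.350×10^5)/2 = 6.625×10^5 km.
The apoapsis of the transfer ellipse is at r = 1.190×10^6 km.
Applying v² = μ(2/r − 1/a_t): v = 7.287 km/s.

v = 7290 m/s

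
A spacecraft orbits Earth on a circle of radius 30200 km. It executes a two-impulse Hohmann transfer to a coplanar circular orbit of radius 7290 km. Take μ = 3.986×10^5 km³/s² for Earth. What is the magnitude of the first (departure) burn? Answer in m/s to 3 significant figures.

Δv₁ = 1370 m/s

Semi-major axis of the transfer orbit: a_t = (30200 + 7290)/2 = 18745 km.
On the circular orbit at r = 30200 km, v_c = √(μ/r) = 3.633 km/s.
Transfer-orbit speed at the same r (vis-viva, a = a_t): v_t = √[μ(2/r − 1/a_t)] = 2.266 km/s.
Δv₁ = |v_t − v_c| = |2.266 − 3.633| = 1.367 km/s.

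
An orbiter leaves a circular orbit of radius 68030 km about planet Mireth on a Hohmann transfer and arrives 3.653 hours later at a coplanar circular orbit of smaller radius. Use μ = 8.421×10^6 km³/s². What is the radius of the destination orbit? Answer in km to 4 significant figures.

r₂ = 37660 km

Transfer time t = 3.653 hours = 13150.8 s, and t = π√(a_t³/μ).
So a_t = (μ t²/π²)^(1/3) = (8.421×10^6 × (13150.8)² / π²)^(1/3) = 52843 km.
Since a_t = (r₁ + r₂)/2, r₂ = 2a_t − r₁ = 2×52843 − 68030 = 37656 km.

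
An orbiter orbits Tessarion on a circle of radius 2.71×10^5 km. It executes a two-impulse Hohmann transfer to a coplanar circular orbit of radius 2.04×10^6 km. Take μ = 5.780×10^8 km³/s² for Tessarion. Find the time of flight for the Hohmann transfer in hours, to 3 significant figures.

t = 45.1 hours

Transfer-ellipse semi-major axis a_t = (r₁ + r₂)/2 = (2.710×10^5 + 2.040×10^6)/2 = 1.1555×10^6 km.
Half the transfer-orbit period gives t = π√(a_t³/μ) = 1.623×10^5 s.
Converting: 1.623×10^5 s ÷ 3600 s/hour = 45.1 hours.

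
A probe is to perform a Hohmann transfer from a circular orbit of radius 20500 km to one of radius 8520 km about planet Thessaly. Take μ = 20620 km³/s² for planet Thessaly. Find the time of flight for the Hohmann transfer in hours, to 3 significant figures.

Semi-major axis of the transfer orbit: a_t = (20500 + 8520)/2 = 14510 km.
Transfer time t = π√(a_t³/μ) = π√((14510)³ / 20620) = 38240 s.
Converting: 38240 s ÷ 3600 s/hour = 10.6 hours.

t = 10.6 hours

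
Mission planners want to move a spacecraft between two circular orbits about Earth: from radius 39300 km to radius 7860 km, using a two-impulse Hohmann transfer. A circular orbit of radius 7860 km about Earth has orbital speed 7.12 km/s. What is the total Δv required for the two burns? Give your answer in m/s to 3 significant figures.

Δv = 3420 m/s

From the circular-orbit relation v² = μ/r at r = 7860 km: μ = v²r = (7.12)² × 7860 = 3.98458×10^5 km³/s².
The Hohmann ellipse has a_t = (r₁ + r₂)/2 = 23580 km.
At r₁ the circular-orbit speed is v₁ = √(μ/r₁) = 3.184 km/s.
On the transfer ellipse at r₁, vis-viva equation gives v_a = √[μ(2/r₁ − 1/a_t)] = 1.838 km/s.
First burn Δv₁ = |v_a − v₁| = 1.346 km/s.
Circular speed at r₂: v₂ = √(μ/r₂) = 7.120 km/s.
Transfer-orbit speed at r₂: v_p = √[μ(2/r₂ − 1/a_t)] = 9.192 km/s.
Second burn Δv₂ = |v₂ − v_p| = 2.072 km/s.
Total Δv = Δv₁ + Δv₂ = 3.418 km/s.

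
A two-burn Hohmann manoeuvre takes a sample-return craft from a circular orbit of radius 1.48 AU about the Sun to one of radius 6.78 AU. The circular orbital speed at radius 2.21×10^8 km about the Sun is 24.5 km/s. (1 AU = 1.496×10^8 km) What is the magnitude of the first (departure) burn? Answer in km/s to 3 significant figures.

From the circular-orbit relation v² = μ/r at r = 2.21×10^8 km: μ = v²r = (24.5)² × 2.21×10^8 = 1.32655×10^11 km³/s².
In km: r₁ = 1.48 × 1.496×10^8 = 2.21408×10^8 km; r₂ = 6.78 × 1.496×10^8 = 1.014288×10^9 km.
Transfer-ellipse semi-major axis a_t = (r₁ + r₂)/2 = (2.21408×10^8 + 1.014288×10^9)/2 = 6.17848×10^8 km.
Circular speed at r = 2.21408×10^8 km: v_c = √(μ/r) = 24.477 km/s.
Transfer-orbit speed at the same r (vis-viva, a = a_t): v_t = √[μ(2/r − 1/a_t)] = 31.362 km/s.
Δv₁ = |v_t − v_c| = |31.362 − 24.477| = 6.885 km/s.

Δv₁ = 6.88 km/s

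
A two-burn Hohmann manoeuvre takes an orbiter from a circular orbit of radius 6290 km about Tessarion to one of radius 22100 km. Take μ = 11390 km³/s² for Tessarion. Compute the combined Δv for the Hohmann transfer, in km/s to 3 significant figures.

Δv = 0.573 km/s

Transfer-ellipse semi-major axis a_t = (r₁ + r₂)/2 = (6290 + 22100)/2 = 14195 km.
At r₁ the circular-orbit speed is v₁ = √(μ/r₁) = 1.3457 km/s.
On the transfer ellipse at r₁, v² = μ(2/r − 1/a) gives v_p = √[μ(2/r₁ − 1/a_t)] = 1.6791 km/s.
First burn Δv₁ = |v_p − v₁| = 0.3334 km/s.
Circular speed at r₂: v₂ = √(μ/r₂) = 0.7179 km/s.
Transfer-orbit speed at r₂: v_a = √[μ(2/r₂ − 1/a_t)] = 0.4779 km/s.
Second burn Δv₂ = |v₂ − v_a| = 0.2400 km/s.
Δv = Δv₁ + Δv₂ = 0.3334 + 0.2400 = 0.5734 km/s.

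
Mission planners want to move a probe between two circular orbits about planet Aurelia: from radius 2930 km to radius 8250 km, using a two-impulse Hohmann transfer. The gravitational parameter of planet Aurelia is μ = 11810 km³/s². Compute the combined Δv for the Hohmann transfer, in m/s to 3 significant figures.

Δv = 762 m/s

Transfer-ellipse semi-major axis a_t = (r₁ + r₂)/2 = (2930 + 8250)/2 = 5590 km.
Circular speed at r₁: v₁ = √(μ/r₁) = √(11810/2930) = 2.00766 km/s.
Transfer-orbit speed at r₁ (vis-viva): v_p = √[μ(2/r₁ − 1/a_t)] = 2.43900 km/s.
First burn Δv₁ = |v_p − v₁| = 0.43134 km/s.
Circular speed at r₂: v₂ = √(μ/r₂) = 1.196459 km/s.
Transfer-orbit speed at r₂: v_a = √[μ(2/r₂ − 1/a_t)] = 0.8662154 km/s.
Second burn Δv₂ = |v₂ − v_a| = 0.33024 km/s.
Total Δv = Δv₁ + Δv₂ = 0.7616 km/s.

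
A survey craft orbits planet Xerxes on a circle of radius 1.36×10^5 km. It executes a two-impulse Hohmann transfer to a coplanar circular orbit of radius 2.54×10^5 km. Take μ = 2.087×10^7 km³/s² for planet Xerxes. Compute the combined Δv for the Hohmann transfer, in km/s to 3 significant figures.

The Hohmann ellipse has a_t = (r₁ + r₂)/2 = 1.950×10^5 km.
Circular speed at r₁: v₁ = √(μ/r₁) = √(2.087×10^7/1.360×10^5) = 12.3877 km/s.
Transfer-orbit speed at r₁ (vis-viva): v_p = √[μ(2/r₁ − 1/a_t)] = 14.1381 km/s.
First burn Δv₁ = |v_p − v₁| = 1.7504 km/s.
Circular speed at r₂: v₂ = √(μ/r₂) = 9.0645 km/s.
Transfer-orbit speed at r₂: v_a = √[μ(2/r₂ − 1/a_t)] = 7.5700 km/s.
Second burn Δv₂ = |v₂ − v_a| = 1.4945 km/s.
Δv = Δv₁ + Δv₂ = 1.7504 + 1.4945 = 3.245 km/s.

Δv = 3.24 km/s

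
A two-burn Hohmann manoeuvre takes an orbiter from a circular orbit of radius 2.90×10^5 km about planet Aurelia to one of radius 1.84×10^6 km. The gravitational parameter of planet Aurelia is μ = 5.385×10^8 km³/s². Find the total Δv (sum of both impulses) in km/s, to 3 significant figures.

Δv = 21.7 km/s

The Hohmann ellipse has a_t = (r₁ + r₂)/2 = 1.065×10^6 km.
At r₁ the circular-orbit speed is v₁ = √(μ/r₁) = 43.09 km/s.
On the transfer ellipse at r₁, vis-viva equation gives v_p = √[μ(2/r₁ − 1/a_t)] = 56.64 km/s.
First burn Δv₁ = |v_p − v₁| = 13.55 km/s.
Circular speed at r₂: v₂ = √(μ/r₂) = 17.107 km/s.
Transfer-orbit speed at r₂: v_a = √[μ(2/r₂ − 1/a_t)] = 8.9271 km/s.
Second burn Δv₂ = |v₂ − v_a| = 8.180 km/s.
Total Δv = Δv₁ + Δv₂ = 21.73 km/s.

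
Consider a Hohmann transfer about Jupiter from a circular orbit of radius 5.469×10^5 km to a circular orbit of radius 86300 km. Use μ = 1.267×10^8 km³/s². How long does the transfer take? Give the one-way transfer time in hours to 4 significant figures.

t = 13.81 hours

Transfer-ellipse semi-major axis a_t = (r₁ + r₂)/2 = (5.469×10^5 + 86300)/2 = 3.166×10^5 km.
Half the transfer-orbit period gives t = π√(a_t³/μ) = 49720 s.
Converting: 49720 s ÷ 3600 s/hour = 13.81 hours.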